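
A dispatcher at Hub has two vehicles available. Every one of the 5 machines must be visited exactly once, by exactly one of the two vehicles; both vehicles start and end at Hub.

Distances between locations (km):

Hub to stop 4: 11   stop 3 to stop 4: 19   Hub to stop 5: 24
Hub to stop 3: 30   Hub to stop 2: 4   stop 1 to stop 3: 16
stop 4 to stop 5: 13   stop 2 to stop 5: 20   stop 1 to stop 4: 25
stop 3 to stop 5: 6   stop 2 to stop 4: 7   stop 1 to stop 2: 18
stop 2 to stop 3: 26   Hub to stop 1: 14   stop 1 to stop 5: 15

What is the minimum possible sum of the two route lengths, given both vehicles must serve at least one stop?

68 km — the smallest possible combined total.

Try each way of splitting the stops between the two vehicles (each non-empty) and, for each split, find the best tour for each vehicle:
  {stop 1} + {stop 2, stop 3, stop 4, stop 5}: 28 + 60 = 88
  {stop 2} + {stop 1, stop 3, stop 4, stop 5}: 8 + 60 = 68
  {stop 1, stop 2} + {stop 3, stop 4, stop 5}: 36 + 60 = 96
  {stop 3} + {stop 1, stop 2, stop 4, stop 5}: 60 + 53 = 113
  {stop 1, stop 3} + {stop 2, stop 4, stop 5}: 60 + 48 = 108
  {stop 2, stop 3} + {stop 1, stop 4, stop 5}: 60 + 53 = 113
  … (15 splits in total)
Best: vehicle 1 Hub → stop 2 → Hub = 8; vehicle 2 Hub → stop 1 → stop 3 → stop 5 → stop 4 → Hub = 60; combined 68.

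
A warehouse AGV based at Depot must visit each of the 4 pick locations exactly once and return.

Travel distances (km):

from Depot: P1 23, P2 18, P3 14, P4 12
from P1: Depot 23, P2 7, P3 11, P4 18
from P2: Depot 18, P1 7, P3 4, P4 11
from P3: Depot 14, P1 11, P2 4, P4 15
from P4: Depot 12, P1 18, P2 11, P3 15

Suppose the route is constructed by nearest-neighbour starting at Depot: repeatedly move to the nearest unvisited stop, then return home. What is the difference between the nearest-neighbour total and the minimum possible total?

Depot: P4=12, P3=14, P2=18, P1=23 ⇒ P4
P4: P2=11, P3=15, P1=18 ⇒ P2
P2: P3=4, P1=7 ⇒ P3
P3: P1=11 ⇒ P1
NN route Depot → P4 → P2 → P3 → P1 → Depot costs 61.
Optimal: Depot → P3 → P1 → P2 → P4 → Depot costs 55 (by enumerating all 12 distinct tours).
Excess = 61 − 55 = 6.

6 km longer than the optimal tour.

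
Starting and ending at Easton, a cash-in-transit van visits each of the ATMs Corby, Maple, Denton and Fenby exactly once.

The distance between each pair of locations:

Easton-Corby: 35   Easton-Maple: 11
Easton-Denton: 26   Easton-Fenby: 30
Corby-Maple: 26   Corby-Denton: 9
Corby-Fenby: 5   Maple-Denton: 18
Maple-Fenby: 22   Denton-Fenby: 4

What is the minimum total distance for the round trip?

Easton→Corby→Maple→Denton→Fenby→Easton: 35+26+18+4+30 = 113
Easton→Corby→Maple→Fenby→Denton→Easton: 35+26+22+4+26 = 113
Easton→Corby→Denton→Maple→Fenby→Easton: 35+9+18+22+30 = 114
Easton→Corby→Denton→Fenby→Maple→Easton: 35+9+4+22+11 = 81
Easton→Corby→Fenby→Maple→Denton→Easton: 35+5+22+18+26 = 106
Easton→Corby→Fenby→Denton→Maple→Easton: 35+5+4+18+11 = 73
Easton→Maple→Corby→Denton→Fenby→Easton: 11+26+9+4+30 = 80
Easton→Maple→Corby→Fenby→Denton→Easton: 11+26+5+4+26 = 72
Easton→Maple→Denton→Corby→Fenby→Easton: 11+18+9+5+30 = 73
Easton→Maple→Fenby→Corby→Denton→Easton: 11+22+5+9+26 = 73
Easton→Denton→Corby→Maple→Fenby→Easton: 26+9+26+22+30 = 113
Easton→Denton→Maple→Corby→Fenby→Easton: 26+18+26+5+30 = 105
The minimum is 72.
One optimal route: Easton → Maple → Corby → Fenby → Denton → Easton (or its reverse).

Minimum total distance: 72.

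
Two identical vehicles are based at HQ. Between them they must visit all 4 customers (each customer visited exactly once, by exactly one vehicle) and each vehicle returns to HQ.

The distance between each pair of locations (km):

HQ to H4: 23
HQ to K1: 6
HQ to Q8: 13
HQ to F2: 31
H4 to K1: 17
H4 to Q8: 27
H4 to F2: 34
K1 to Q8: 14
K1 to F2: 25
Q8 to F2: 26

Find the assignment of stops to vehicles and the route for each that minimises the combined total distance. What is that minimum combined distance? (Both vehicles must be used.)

Check every non-empty split of the stops between the two vehicles; for each half take its own optimal tour:
  {H4} + {K1, Q8, F2}: 46 + 70 = 116
  {K1} + {H4, Q8, F2}: 12 + 96 = 108
  {H4, K1} + {Q8, F2}: 46 + 70 = 116
  {Q8} + {H4, K1, F2}: 26 + 88 = 114
  {H4, Q8} + {K1, F2}: 63 + 62 = 125
  {K1, Q8} + {H4, F2}: 33 + 88 = 121
  … (7 splits in total)
Best: vehicle 1 HQ → K1 → HQ = 12; vehicle 2 HQ → H4 → F2 → Q8 → HQ = 96; combined 108.

Minimum combined distance: 108 km.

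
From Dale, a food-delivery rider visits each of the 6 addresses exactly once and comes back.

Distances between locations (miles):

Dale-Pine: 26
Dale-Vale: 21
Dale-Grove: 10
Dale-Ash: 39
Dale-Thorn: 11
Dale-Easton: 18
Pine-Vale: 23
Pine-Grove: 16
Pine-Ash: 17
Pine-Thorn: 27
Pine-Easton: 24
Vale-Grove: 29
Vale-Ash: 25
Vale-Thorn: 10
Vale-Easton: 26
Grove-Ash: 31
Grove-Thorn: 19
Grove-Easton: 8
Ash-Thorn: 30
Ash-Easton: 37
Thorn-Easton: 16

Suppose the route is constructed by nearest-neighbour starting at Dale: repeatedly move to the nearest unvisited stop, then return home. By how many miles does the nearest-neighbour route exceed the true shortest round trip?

From Dale: Grove=10, Thorn=11, Easton=18, Vale=21, Pine=26, Ash=39 → choose Grove (10).
From Grove: Easton=8, Pine=16, Thorn=19, Vale=29, Ash=31 → choose Easton (8).
From Easton: Thorn=16, Pine=24, Vale=26, Ash=37 → choose Thorn (16).
From Thorn: Vale=10, Pine=27, Ash=30 → choose Vale (10).
From Vale: Pine=23, Ash=25 → choose Pine (23).
From Pine: Ash=17 → choose Ash (17).
NN route Dale → Grove → Easton → Thorn → Vale → Pine → Ash → Dale costs 123.
Optimal: Dale → Grove → Easton → Pine → Ash → Vale → Thorn → Dale costs 105 (by enumerating all 360 distinct tours).
Excess = 123 − 105 = 18.

The nearest-neighbour route is 18 miles longer than optimal.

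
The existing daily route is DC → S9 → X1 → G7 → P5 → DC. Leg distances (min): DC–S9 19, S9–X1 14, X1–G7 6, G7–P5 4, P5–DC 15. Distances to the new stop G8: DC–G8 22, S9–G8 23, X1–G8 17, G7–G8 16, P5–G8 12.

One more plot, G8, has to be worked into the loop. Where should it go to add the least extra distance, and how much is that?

Adding 19 min by placing G8 on the P5–DC leg.

Insertion cost between consecutive stops i–j is d(i,G8) + d(G8,j) − d(i,j):
  between DC and S9: 22 + 23 − 19 = 26
  between S9 and X1: 23 + 17 − 14 = 26
  between X1 and G7: 17 + 16 − 6 = 27
  between G7 and P5: 16 + 12 − 4 = 24
  between P5 and DC: 12 + 22 − 15 = 19
Cheapest insertion is between P5 and DC, adding 19.
New total = 58 + 19 = 77.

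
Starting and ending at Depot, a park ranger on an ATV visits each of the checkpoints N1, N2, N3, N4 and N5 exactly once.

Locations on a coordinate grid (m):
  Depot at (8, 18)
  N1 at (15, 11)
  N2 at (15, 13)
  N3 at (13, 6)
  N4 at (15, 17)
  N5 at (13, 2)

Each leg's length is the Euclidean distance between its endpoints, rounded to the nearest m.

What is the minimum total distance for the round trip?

Depot-N1-N2-N3-N4-N5-Depot: 10+2+7+11+15+17 = 62
Depot-N1-N2-N3-N5-N4-Depot: 10+2+7+4+15+7 = 45
Depot-N1-N2-N4-N3-N5-Depot: 10+2+4+11+4+17 = 48
Depot-N1-N2-N4-N5-N3-Depot: 10+2+4+15+4+13 = 48
Depot-N1-N2-N5-N3-N4-Depot: 10+2+11+4+11+7 = 45
Depot-N1-N2-N5-N4-N3-Depot: 10+2+11+15+11+13 = 62
Depot-N1-N3-N2-N4-N5-Depot: 10+5+7+4+15+17 = 58
Depot-N1-N3-N2-N5-N4-Depot: 10+5+7+11+15+7 = 55
Depot-N1-N3-N4-N2-N5-Depot: 10+5+11+4+11+17 = 58
Depot-N1-N3-N4-N5-N2-Depot: 10+5+11+15+11+9 = 61
Depot-N1-N3-N5-N2-N4-Depot: 10+5+4+11+4+7 = 41
Depot-N1-N3-N5-N4-N2-Depot: 10+5+4+15+4+9 = 47
Depot-N1-N4-N2-N3-N5-Depot: 10+6+4+7+4+17 = 48
Depot-N1-N4-N2-N5-N3-Depot: 10+6+4+11+4+13 = 48
… (46 more)
Depot-N3-N5-N1-N2-N4-Depot: 13+4+9+2+4+7 = 39  ← best
The minimum is 39.
One optimal route: Depot → N3 → N5 → N1 → N2 → N4 → Depot (or its reverse).

Minimum total distance: 39 m.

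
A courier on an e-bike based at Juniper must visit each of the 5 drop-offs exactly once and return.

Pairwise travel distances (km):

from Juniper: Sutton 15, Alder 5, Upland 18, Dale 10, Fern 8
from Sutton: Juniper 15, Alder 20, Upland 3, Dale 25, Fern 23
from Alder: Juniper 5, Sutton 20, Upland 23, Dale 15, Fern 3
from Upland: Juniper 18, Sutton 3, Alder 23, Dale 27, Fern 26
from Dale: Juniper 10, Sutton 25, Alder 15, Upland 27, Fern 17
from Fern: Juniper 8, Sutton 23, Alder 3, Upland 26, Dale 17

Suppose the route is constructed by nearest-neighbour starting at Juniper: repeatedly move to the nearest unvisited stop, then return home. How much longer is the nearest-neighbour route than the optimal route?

The nearest-neighbour route is 1 km longer than optimal.

Juniper: Alder=5, Fern=8, Dale=10, Sutton=15, Upland=18 ⇒ Alder
Alder: Fern=3, Dale=15, Sutton=20, Upland=23 ⇒ Fern
Fern: Dale=17, Sutton=23, Upland=26 ⇒ Dale
Dale: Sutton=25, Upland=27 ⇒ Sutton
Sutton: Upland=3 ⇒ Upland
NN route Juniper → Alder → Fern → Dale → Sutton → Upland → Juniper costs 71.
Optimal: Juniper → Sutton → Upland → Dale → Fern → Alder → Juniper costs 70 (by enumerating all 60 distinct tours).
Excess = 71 − 70 = 1.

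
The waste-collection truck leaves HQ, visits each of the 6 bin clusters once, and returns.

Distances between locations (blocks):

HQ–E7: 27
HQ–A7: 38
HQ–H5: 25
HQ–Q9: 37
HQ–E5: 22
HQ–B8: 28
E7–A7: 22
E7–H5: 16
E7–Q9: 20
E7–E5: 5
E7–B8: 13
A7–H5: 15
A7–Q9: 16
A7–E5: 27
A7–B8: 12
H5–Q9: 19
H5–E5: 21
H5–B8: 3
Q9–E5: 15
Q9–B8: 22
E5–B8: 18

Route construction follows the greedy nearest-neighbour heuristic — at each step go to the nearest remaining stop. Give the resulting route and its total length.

At HQ the remaining stops are E5 22, H5 25, E7 27, B8 28, Q9 37, A7 38; go to E5.
At E5 the remaining stops are E7 5, Q9 15, B8 18, H5 21, A7 27; go to E7.
At E7 the remaining stops are B8 13, H5 16, Q9 20, A7 22; go to B8.
At B8 the remaining stops are H5 3, A7 12, Q9 22; go to H5.
At H5 the remaining stops are A7 15, Q9 19; go to A7.
At A7 the remaining stops are Q9 16; go to Q9.
Return Q9→HQ: 37.
Total = 22 + 5 + 13 + 3 + 15 + 16 + 37 = 111.

Nearest-neighbour total = 111 blocks; route HQ → E5 → E7 → B8 → H5 → A7 → Q9 → HQ.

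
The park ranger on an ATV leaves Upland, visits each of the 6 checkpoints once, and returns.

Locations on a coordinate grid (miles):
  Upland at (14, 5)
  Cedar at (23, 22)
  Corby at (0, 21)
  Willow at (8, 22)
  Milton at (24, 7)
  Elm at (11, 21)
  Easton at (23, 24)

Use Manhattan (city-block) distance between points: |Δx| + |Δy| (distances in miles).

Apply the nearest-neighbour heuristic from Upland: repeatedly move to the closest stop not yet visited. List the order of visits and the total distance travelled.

Upland → [Milton:12 / Elm:19 / Willow:23 / Cedar:26 / Easton:28 / Corby:30] → Milton (12)
Milton → [Cedar:16 / Easton:18 / Elm:27 / Willow:31 / Corby:38] → Cedar (16)
Cedar → [Easton:2 / Elm:13 / Willow:15 / Corby:24] → Easton (2)
Easton → [Elm:15 / Willow:17 / Corby:26] → Elm (15)
Elm → [Willow:4 / Corby:11] → Willow (4)
Willow → [Corby:9] → Corby (9)
Return Corby→Upland: 30.
Total = 12 + 16 + 2 + 15 + 4 + 9 + 30 = 88.

Total distance 88 miles via the nearest-neighbour route Upland → Milton → Cedar → Easton → Elm → Willow → Corby → Upland.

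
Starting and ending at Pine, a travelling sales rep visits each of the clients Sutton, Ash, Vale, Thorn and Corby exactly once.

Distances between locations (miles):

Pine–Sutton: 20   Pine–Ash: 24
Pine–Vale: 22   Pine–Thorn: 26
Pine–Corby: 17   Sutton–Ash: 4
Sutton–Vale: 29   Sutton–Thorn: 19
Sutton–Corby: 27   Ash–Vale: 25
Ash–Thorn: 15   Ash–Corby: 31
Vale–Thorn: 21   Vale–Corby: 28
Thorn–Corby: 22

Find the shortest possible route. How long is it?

Shortest round trip = 105 miles.

Pine-Sutton-Ash-Vale-Thorn-Corby-Pine: 20+4+25+21+22+17 = 109
Pine-Sutton-Ash-Vale-Corby-Thorn-Pine: 20+4+25+28+22+26 = 125
Pine-Sutton-Ash-Thorn-Vale-Corby-Pine: 20+4+15+21+28+17 = 105
Pine-Sutton-Ash-Thorn-Corby-Vale-Pine: 20+4+15+22+28+22 = 111
Pine-Sutton-Ash-Corby-Vale-Thorn-Pine: 20+4+31+28+21+26 = 130
Pine-Sutton-Ash-Corby-Thorn-Vale-Pine: 20+4+31+22+21+22 = 120
Pine-Sutton-Vale-Ash-Thorn-Corby-Pine: 20+29+25+15+22+17 = 128
Pine-Sutton-Vale-Ash-Corby-Thorn-Pine: 20+29+25+31+22+26 = 153
Pine-Sutton-Vale-Thorn-Ash-Corby-Pine: 20+29+21+15+31+17 = 133
Pine-Sutton-Vale-Thorn-Corby-Ash-Pine: 20+29+21+22+31+24 = 147
Pine-Sutton-Vale-Corby-Ash-Thorn-Pine: 20+29+28+31+15+26 = 149
Pine-Sutton-Vale-Corby-Thorn-Ash-Pine: 20+29+28+22+15+24 = 138
Pine-Sutton-Thorn-Ash-Vale-Corby-Pine: 20+19+15+25+28+17 = 124
Pine-Sutton-Thorn-Ash-Corby-Vale-Pine: 20+19+15+31+28+22 = 135
… (46 more)
The minimum is 105.
One optimal route: Pine → Sutton → Ash → Thorn → Vale → Corby → Pine (or its reverse).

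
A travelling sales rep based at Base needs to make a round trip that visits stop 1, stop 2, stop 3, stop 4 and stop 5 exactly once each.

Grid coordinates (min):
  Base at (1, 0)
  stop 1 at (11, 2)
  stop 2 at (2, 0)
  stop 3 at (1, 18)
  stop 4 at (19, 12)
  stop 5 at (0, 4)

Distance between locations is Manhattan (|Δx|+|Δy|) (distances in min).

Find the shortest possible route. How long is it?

Minimum total distance: 74 min.

There are 60 distinct closed tours to check (reversals are equivalent).
Base - stop 1 - stop 2 - stop 3 - stop 4 - stop 5 - Base: 12+11+19+24+27+5 = 98
Base - stop 1 - stop 2 - stop 3 - stop 5 - stop 4 - Base: 12+11+19+15+27+30 = 114
Base - stop 1 - stop 2 - stop 4 - stop 3 - stop 5 - Base: 12+11+29+24+15+5 = 96
Base - stop 1 - stop 2 - stop 4 - stop 5 - stop 3 - Base: 12+11+29+27+15+18 = 112
Base - stop 1 - stop 2 - stop 5 - stop 3 - stop 4 - Base: 12+11+6+15+24+30 = 98
Base - stop 1 - stop 2 - stop 5 - stop 4 - stop 3 - Base: 12+11+6+27+24+18 = 98
Base - stop 1 - stop 3 - stop 2 - stop 4 - stop 5 - Base: 12+26+19+29+27+5 = 118
Base - stop 1 - stop 3 - stop 2 - stop 5 - stop 4 - Base: 12+26+19+6+27+30 = 120
Base - stop 1 - stop 3 - stop 4 - stop 2 - stop 5 - Base: 12+26+24+29+6+5 = 102
Base - stop 1 - stop 3 - stop 4 - stop 5 - stop 2 - Base: 12+26+24+27+6+1 = 96
Base - stop 1 - stop 3 - stop 5 - stop 2 - stop 4 - Base: 12+26+15+6+29+30 = 118
Base - stop 1 - stop 3 - stop 5 - stop 4 - stop 2 - Base: 12+26+15+27+29+1 = 110
Base - stop 1 - stop 4 - stop 2 - stop 3 - stop 5 - Base: 12+18+29+19+15+5 = 98
Base - stop 1 - stop 4 - stop 2 - stop 5 - stop 3 - Base: 12+18+29+6+15+18 = 98
… (46 more)
Base - stop 2 - stop 1 - stop 4 - stop 3 - stop 5 - Base: 1+11+18+24+15+5 = 74  ← best
The minimum is 74.
One optimal route: Base → stop 2 → stop 1 → stop 4 → stop 3 → stop 5 → Base (or its reverse).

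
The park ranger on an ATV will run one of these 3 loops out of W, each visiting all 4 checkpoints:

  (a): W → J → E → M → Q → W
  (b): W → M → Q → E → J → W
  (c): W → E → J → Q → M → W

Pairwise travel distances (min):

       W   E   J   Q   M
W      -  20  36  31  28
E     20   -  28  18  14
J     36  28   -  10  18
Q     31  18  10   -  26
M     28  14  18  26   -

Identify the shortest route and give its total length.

(a): 36 + 28 + 14 + 26 + 31 = 135
(b): 28 + 26 + 18 + 28 + 36 = 136
(c): 20 + 28 + 10 + 26 + 28 = 112

Shortest is (c), total 112 min.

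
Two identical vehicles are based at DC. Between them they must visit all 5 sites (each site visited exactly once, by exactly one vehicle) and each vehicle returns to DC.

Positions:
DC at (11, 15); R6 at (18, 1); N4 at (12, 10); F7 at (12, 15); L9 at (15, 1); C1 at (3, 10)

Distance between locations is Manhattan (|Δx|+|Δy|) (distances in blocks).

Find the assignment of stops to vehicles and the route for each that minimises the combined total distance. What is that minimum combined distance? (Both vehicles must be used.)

There are 2^4 − 1 = 15 ways to divide the 5 stops into two non-empty groups. For each, the best each vehicle can do is its own shortest tour through its group:
  {R6} + {N4, F7, L9, C1}: 42 + 52 = 94
  {N4} + {R6, F7, L9, C1}: 12 + 58 = 70
  {R6, N4} + {F7, L9, C1}: 42 + 52 = 94
  {F7} + {R6, N4, L9, C1}: 2 + 58 = 60
  {R6, F7} + {N4, L9, C1}: 42 + 52 = 94
  {N4, F7} + {R6, L9, C1}: 12 + 58 = 70
  … (15 splits in total)
Best: vehicle 1 DC → F7 → DC = 2; vehicle 2 DC → R6 → L9 → N4 → C1 → DC = 58; combined 60.

60 blocks — the smallest possible combined total.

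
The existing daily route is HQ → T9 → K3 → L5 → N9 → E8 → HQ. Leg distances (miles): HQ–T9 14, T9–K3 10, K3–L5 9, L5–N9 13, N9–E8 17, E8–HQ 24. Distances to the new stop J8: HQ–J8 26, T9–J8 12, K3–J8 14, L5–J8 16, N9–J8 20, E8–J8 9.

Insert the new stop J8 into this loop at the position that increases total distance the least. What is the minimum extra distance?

Adding 11 miles by placing J8 on the E8–HQ leg.

Insertion cost between consecutive stops i–j is d(i,J8) + d(J8,j) − d(i,j):
  between HQ and T9: 26 + 12 − 14 = 24
  between T9 and K3: 12 + 14 − 10 = 16
  between K3 and L5: 14 + 16 − 9 = 21
  between L5 and N9: 16 + 20 − 13 = 23
  between N9 and E8: 20 + 9 − 17 = 12
  between E8 and HQ: 9 + 26 − 24 = 11
Cheapest insertion is between E8 and HQ, adding 11.
New total = 87 + 11 = 98.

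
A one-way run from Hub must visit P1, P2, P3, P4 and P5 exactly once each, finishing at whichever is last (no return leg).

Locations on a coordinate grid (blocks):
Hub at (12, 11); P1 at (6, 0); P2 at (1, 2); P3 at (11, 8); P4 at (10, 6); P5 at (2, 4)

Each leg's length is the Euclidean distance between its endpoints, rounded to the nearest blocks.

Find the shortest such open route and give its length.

Minimum one-way distance = 19 blocks.

There are 5! = 120 possible orderings.
Hub → P1 → P2 → P3 → P4 → P5: 13+5+12+2+8 = 40
Hub → P1 → P2 → P3 → P5 → P4: 13+5+12+10+8 = 48
Hub → P1 → P2 → P4 → P3 → P5: 13+5+10+2+10 = 40
Hub → P1 → P2 → P4 → P5 → P3: 13+5+10+8+10 = 46
Hub → P1 → P2 → P5 → P3 → P4: 13+5+2+10+2 = 32
Hub → P1 → P2 → P5 → P4 → P3: 13+5+2+8+2 = 30
Hub → P1 → P3 → P2 → P4 → P5: 13+9+12+10+8 = 52
Hub → P1 → P3 → P2 → P5 → P4: 13+9+12+2+8 = 44
Hub → P1 → P3 → P4 → P2 → P5: 13+9+2+10+2 = 36
Hub → P1 → P3 → P4 → P5 → P2: 13+9+2+8+2 = 34
Hub → P1 → P3 → P5 → P2 → P4: 13+9+10+2+10 = 44
Hub → P1 → P3 → P5 → P4 → P2: 13+9+10+8+10 = 50
Hub → P1 → P4 → P2 → P3 → P5: 13+7+10+12+10 = 52
Hub → P1 → P4 → P2 → P5 → P3: 13+7+10+2+10 = 42
… (106 more)
Hub → P3 → P4 → P1 → P2 → P5: 3+2+7+5+2 = 19  ← best
The minimum is 19.
One shortest path: Hub → P3 → P4 → P1 → P2 → P5.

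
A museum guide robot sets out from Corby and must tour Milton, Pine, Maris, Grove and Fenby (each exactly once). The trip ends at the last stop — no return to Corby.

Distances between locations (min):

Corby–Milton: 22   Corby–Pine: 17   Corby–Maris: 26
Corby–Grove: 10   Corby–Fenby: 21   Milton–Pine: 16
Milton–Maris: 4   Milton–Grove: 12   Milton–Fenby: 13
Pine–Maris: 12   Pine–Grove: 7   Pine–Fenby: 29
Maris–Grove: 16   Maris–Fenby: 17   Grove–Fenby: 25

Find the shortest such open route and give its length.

Minimum one-way distance = 46 min.

There are 5! = 120 possible orderings.
Corby - Milton - Pine - Maris - Grove - Fenby: 22+16+12+16+25 = 91
Corby - Milton - Pine - Maris - Fenby - Grove: 22+16+12+17+25 = 92
Corby - Milton - Pine - Grove - Maris - Fenby: 22+16+7+16+17 = 78
Corby - Milton - Pine - Grove - Fenby - Maris: 22+16+7+25+17 = 87
Corby - Milton - Pine - Fenby - Maris - Grove: 22+16+29+17+16 = 100
Corby - Milton - Pine - Fenby - Grove - Maris: 22+16+29+25+16 = 108
Corby - Milton - Maris - Pine - Grove - Fenby: 22+4+12+7+25 = 70
Corby - Milton - Maris - Pine - Fenby - Grove: 22+4+12+29+25 = 92
Corby - Milton - Maris - Grove - Pine - Fenby: 22+4+16+7+29 = 78
Corby - Milton - Maris - Grove - Fenby - Pine: 22+4+16+25+29 = 96
Corby - Milton - Maris - Fenby - Pine - Grove: 22+4+17+29+7 = 79
Corby - Milton - Maris - Fenby - Grove - Pine: 22+4+17+25+7 = 75
Corby - Milton - Grove - Pine - Maris - Fenby: 22+12+7+12+17 = 70
Corby - Milton - Grove - Pine - Fenby - Maris: 22+12+7+29+17 = 87
… (106 more)
Corby - Grove - Pine - Maris - Milton - Fenby: 10+7+12+4+13 = 46  ← best
The minimum is 46.
One shortest path: Corby → Grove → Pine → Maris → Milton → Fenby.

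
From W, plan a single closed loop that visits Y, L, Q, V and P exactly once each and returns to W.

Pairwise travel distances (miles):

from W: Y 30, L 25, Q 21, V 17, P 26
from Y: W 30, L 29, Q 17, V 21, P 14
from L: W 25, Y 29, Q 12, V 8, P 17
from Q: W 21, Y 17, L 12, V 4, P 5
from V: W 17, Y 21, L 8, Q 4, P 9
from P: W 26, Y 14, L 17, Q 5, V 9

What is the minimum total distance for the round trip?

Minimum total distance: 86 miles.

With 5 stops there are 5!/2 = 60 distinct round trips (a route and its reverse cost the same).
W→Y→L→Q→V→P→W: 30+29+12+4+9+26 = 110
W→Y→L→Q→P→V→W: 30+29+12+5+9+17 = 102
W→Y→L→V→Q→P→W: 30+29+8+4+5+26 = 102
W→Y→L→V→P→Q→W: 30+29+8+9+5+21 = 102
W→Y→L→P→Q→V→W: 30+29+17+5+4+17 = 102
W→Y→L→P→V→Q→W: 30+29+17+9+4+21 = 110
W→Y→Q→L→V→P→W: 30+17+12+8+9+26 = 102
W→Y→Q→L→P→V→W: 30+17+12+17+9+17 = 102
W→Y→Q→V→L→P→W: 30+17+4+8+17+26 = 102
W→Y→Q→V→P→L→W: 30+17+4+9+17+25 = 102
W→Y→Q→P→L→V→W: 30+17+5+17+8+17 = 94
W→Y→Q→P→V→L→W: 30+17+5+9+8+25 = 94
W→Y→V→L→Q→P→W: 30+21+8+12+5+26 = 102
W→Y→V→L→P→Q→W: 30+21+8+17+5+21 = 102
… (46 more)
W→Y→P→Q→L→V→W: 30+14+5+12+8+17 = 86  ← best
The minimum is 86.
One optimal route: W → Y → P → Q → L → V → W (or its reverse).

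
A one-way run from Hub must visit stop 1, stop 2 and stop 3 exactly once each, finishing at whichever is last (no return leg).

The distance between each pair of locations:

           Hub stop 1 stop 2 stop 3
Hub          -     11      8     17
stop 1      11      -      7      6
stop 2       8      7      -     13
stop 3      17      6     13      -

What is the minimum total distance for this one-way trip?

There are 3! = 6 possible orderings.
Hub→stop 1→stop 2→stop 3: 11+7+13 = 31
Hub→stop 1→stop 3→stop 2: 11+6+13 = 30
Hub→stop 2→stop 1→stop 3: 8+7+6 = 21
Hub→stop 2→stop 3→stop 1: 8+13+6 = 27
Hub→stop 3→stop 1→stop 2: 17+6+7 = 30
Hub→stop 3→stop 2→stop 1: 17+13+7 = 37
The minimum is 21.
One shortest path: Hub → stop 2 → stop 1 → stop 3.

Shortest open route: 21.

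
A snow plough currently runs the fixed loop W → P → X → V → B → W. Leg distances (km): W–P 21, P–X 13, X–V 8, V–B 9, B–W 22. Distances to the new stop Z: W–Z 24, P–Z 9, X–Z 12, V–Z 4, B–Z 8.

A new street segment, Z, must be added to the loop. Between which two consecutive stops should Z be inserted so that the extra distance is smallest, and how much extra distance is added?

Insertion cost between consecutive stops i–j is d(i,Z) + d(Z,j) − d(i,j):
  between W and P: 24 + 9 − 21 = 12
  between P and X: 9 + 12 − 13 = 8
  between X and V: 12 + 4 − 8 = 8
  between V and B: 4 + 8 − 9 = 3
  between B and W: 8 + 24 − 22 = 10
Cheapest insertion is between V and B, adding 3.
New total = 73 + 3 = 76.

+3 km — insert Z between V and B.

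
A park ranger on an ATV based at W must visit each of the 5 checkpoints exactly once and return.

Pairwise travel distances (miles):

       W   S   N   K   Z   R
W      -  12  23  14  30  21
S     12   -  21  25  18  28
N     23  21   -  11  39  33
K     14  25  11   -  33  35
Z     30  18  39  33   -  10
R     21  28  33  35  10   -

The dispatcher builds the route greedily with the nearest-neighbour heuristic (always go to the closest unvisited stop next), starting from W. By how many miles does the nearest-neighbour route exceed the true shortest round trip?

W: S=12, K=14, R=21, N=23, Z=30 ⇒ S
S: Z=18, N=21, K=25, R=28 ⇒ Z
Z: R=10, K=33, N=39 ⇒ R
R: N=33, K=35 ⇒ N
N: K=11 ⇒ K
NN route W → S → Z → R → N → K → W costs 98.
Optimal: W → K → N → S → Z → R → W costs 95 (by enumerating all 60 distinct tours).
Excess = 98 − 95 = 3.

The nearest-neighbour route is 3 miles longer than optimal.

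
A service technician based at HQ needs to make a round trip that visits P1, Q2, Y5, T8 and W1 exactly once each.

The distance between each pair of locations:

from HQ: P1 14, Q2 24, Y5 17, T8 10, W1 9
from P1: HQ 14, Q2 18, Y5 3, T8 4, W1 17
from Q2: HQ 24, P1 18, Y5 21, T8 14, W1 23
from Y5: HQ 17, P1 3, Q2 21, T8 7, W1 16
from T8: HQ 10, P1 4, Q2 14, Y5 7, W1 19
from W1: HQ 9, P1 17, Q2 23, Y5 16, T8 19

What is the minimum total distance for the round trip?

Shortest round trip = 70.

With 5 stops there are 5!/2 = 60 distinct round trips (a route and its reverse cost the same).
HQ → P1 → Q2 → Y5 → T8 → W1 → HQ: 14+18+21+7+19+9 = 88
HQ → P1 → Q2 → Y5 → W1 → T8 → HQ: 14+18+21+16+19+10 = 98
HQ → P1 → Q2 → T8 → Y5 → W1 → HQ: 14+18+14+7+16+9 = 78
HQ → P1 → Q2 → T8 → W1 → Y5 → HQ: 14+18+14+19+16+17 = 98
HQ → P1 → Q2 → W1 → Y5 → T8 → HQ: 14+18+23+16+7+10 = 88
HQ → P1 → Q2 → W1 → T8 → Y5 → HQ: 14+18+23+19+7+17 = 98
HQ → P1 → Y5 → Q2 → T8 → W1 → HQ: 14+3+21+14+19+9 = 80
HQ → P1 → Y5 → Q2 → W1 → T8 → HQ: 14+3+21+23+19+10 = 90
HQ → P1 → Y5 → T8 → Q2 → W1 → HQ: 14+3+7+14+23+9 = 70
HQ → P1 → Y5 → T8 → W1 → Q2 → HQ: 14+3+7+19+23+24 = 90
HQ → P1 → Y5 → W1 → Q2 → T8 → HQ: 14+3+16+23+14+10 = 80
HQ → P1 → Y5 → W1 → T8 → Q2 → HQ: 14+3+16+19+14+24 = 90
HQ → P1 → T8 → Q2 → Y5 → W1 → HQ: 14+4+14+21+16+9 = 78
HQ → P1 → T8 → Q2 → W1 → Y5 → HQ: 14+4+14+23+16+17 = 88
… (46 more)
The minimum is 70.
One optimal route: HQ → P1 → Y5 → T8 → Q2 → W1 → HQ (or its reverse).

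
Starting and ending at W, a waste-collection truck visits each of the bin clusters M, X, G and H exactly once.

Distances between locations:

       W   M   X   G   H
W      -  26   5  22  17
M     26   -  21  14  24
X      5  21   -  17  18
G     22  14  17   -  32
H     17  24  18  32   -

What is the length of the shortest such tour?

Shortest round trip = 77.

With 4 stops there are 4!/2 = 12 distinct round trips (a route and its reverse cost the same).
W→M→X→G→H→W: 26+21+17+32+17 = 113
W→M→X→H→G→W: 26+21+18+32+22 = 119
W→M→G→X→H→W: 26+14+17+18+17 = 92
W→M→G→H→X→W: 26+14+32+18+5 = 95
W→M→H→X→G→W: 26+24+18+17+22 = 107
W→M→H→G→X→W: 26+24+32+17+5 = 104
W→X→M→G→H→W: 5+21+14+32+17 = 89
W→X→M→H→G→W: 5+21+24+32+22 = 104
W→X→G→M→H→W: 5+17+14+24+17 = 77
W→X→H→M→G→W: 5+18+24+14+22 = 83
W→G→M→X→H→W: 22+14+21+18+17 = 92
W→G→X→M→H→W: 22+17+21+24+17 = 101
The minimum is 77.
One optimal route: W → X → G → M → H → W (or its reverse).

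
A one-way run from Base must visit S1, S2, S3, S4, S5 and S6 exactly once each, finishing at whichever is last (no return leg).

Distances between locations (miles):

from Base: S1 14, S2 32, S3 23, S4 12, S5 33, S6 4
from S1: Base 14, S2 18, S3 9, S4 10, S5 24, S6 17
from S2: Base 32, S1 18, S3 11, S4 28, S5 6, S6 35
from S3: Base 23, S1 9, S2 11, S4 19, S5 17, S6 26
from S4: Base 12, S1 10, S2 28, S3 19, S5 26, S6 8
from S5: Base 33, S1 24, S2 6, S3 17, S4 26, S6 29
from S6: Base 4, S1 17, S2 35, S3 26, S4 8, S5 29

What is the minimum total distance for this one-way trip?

Minimum one-way distance = 48 miles.

There are 6! = 720 possible orderings.
Base→S1→S2→S3→S4→S5→S6: 14+18+11+19+26+29 = 117
Base→S1→S2→S3→S4→S6→S5: 14+18+11+19+8+29 = 99
Base→S1→S2→S3→S5→S4→S6: 14+18+11+17+26+8 = 94
Base→S1→S2→S3→S5→S6→S4: 14+18+11+17+29+8 = 97
Base→S1→S2→S3→S6→S4→S5: 14+18+11+26+8+26 = 103
Base→S1→S2→S3→S6→S5→S4: 14+18+11+26+29+26 = 124
Base→S1→S2→S4→S3→S5→S6: 14+18+28+19+17+29 = 125
Base→S1→S2→S4→S3→S6→S5: 14+18+28+19+26+29 = 134
… (712 more)
Base→S6→S4→S1→S3→S2→S5: 4+8+10+9+11+6 = 48  ← best
The minimum is 48.
One shortest path: Base → S6 → S4 → S1 → S3 → S2 → S5.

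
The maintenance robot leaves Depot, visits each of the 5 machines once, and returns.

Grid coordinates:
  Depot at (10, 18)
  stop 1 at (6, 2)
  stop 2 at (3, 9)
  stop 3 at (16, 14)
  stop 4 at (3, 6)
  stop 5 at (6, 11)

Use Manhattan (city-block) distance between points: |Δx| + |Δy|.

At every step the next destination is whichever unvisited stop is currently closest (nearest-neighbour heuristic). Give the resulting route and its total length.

At Depot the remaining stops are stop 3 10, stop 5 11, stop 2 16, stop 4 19, stop 1 20; go to stop 3.
At stop 3 the remaining stops are stop 5 13, stop 2 18, stop 4 21, stop 1 22; go to stop 5.
At stop 5 the remaining stops are stop 2 5, stop 4 8, stop 1 9; go to stop 2.
At stop 2 the remaining stops are stop 4 3, stop 1 10; go to stop 4.
At stop 4 the remaining stops are stop 1 7; go to stop 1.
Return stop 1→Depot: 20.
Total = 10 + 13 + 5 + 3 + 7 + 20 = 58.

Nearest-neighbour total = 58; route Depot → stop 3 → stop 5 → stop 2 → stop 4 → stop 1 → Depot.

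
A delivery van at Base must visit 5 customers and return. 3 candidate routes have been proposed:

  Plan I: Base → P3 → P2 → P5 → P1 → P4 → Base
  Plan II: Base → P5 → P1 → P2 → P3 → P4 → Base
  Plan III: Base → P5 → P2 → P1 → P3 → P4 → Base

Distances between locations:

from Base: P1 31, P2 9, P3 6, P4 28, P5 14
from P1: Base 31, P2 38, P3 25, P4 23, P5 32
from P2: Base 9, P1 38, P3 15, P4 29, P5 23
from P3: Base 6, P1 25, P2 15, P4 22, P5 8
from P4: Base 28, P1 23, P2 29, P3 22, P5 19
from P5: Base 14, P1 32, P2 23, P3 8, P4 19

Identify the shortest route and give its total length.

127 — Plan I is the shortest.

Plan I: 6 + 15 + 23 + 32 + 23 + 28 = 127
Plan II: 14 + 32 + 38 + 15 + 22 + 28 = 149
Plan III: 14 + 23 + 38 + 25 + 22 + 28 = 150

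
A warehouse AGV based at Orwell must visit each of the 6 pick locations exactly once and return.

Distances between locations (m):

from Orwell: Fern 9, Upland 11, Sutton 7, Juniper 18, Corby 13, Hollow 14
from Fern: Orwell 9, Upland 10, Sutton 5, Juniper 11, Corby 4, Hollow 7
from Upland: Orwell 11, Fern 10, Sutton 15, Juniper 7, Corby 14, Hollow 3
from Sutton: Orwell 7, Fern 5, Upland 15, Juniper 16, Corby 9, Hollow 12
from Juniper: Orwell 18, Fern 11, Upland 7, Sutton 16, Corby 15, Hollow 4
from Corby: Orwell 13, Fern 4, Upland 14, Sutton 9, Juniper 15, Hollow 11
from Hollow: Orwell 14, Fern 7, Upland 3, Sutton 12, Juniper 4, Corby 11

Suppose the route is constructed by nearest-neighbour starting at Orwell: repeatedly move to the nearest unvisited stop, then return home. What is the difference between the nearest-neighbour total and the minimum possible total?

The nearest-neighbour route is 6 m longer than optimal.

Orwell: Sutton=7, Fern=9, Upland=11, Corby=13, Hollow=14, Juniper=18 ⇒ Sutton
Sutton: Fern=5, Corby=9, Hollow=12, Upland=15, Juniper=16 ⇒ Fern
Fern: Corby=4, Hollow=7, Upland=10, Juniper=11 ⇒ Corby
Corby: Hollow=11, Upland=14, Juniper=15 ⇒ Hollow
Hollow: Upland=3, Juniper=4 ⇒ Upland
Upland: Juniper=7 ⇒ Juniper
NN route Orwell → Sutton → Fern → Corby → Hollow → Upland → Juniper → Orwell costs 55.
Optimal: Orwell → Upland → Juniper → Hollow → Fern → Corby → Sutton → Orwell costs 49 (by enumerating all 360 distinct tours).
Excess = 55 − 49 = 6.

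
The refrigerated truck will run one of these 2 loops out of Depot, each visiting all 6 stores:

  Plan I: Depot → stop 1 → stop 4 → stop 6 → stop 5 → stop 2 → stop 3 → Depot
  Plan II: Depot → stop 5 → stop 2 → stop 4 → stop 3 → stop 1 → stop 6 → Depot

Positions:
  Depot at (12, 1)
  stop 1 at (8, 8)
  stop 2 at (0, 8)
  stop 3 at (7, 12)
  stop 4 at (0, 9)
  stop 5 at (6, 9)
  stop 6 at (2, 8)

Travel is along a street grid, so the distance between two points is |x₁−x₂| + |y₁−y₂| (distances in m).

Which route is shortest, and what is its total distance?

Plan I: 11 + 9 + 3 + 5 + 7 + 11 + 16 = 62
Plan II: 14 + 7 + 1 + 10 + 5 + 6 + 17 = 60

60 m — Plan II is the shortest.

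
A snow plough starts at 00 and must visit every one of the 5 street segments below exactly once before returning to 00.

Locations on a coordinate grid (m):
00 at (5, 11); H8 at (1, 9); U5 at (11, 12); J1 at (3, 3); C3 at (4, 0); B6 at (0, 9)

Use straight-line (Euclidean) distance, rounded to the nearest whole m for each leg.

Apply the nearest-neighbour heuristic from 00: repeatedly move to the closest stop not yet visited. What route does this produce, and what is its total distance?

00 → [H8:4 / B6:5 / U5:6 / J1:8 / C3:11] → H8 (4)
H8 → [B6:1 / J1:6 / C3:9 / U5:10] → B6 (1)
B6 → [J1:7 / C3:10 / U5:11] → J1 (7)
J1 → [C3:3 / U5:12] → C3 (3)
C3 → [U5:14] → U5 (14)
Return U5→00: 6.
Total = 4 + 1 + 7 + 3 + 14 + 6 = 35.

35 m along 00 → H8 → B6 → J1 → C3 → U5 → 00.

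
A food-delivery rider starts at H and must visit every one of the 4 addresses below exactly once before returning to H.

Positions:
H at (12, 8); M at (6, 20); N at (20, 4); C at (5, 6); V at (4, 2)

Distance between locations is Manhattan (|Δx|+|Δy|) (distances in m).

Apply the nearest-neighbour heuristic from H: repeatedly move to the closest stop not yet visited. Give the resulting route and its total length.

Nearest-neighbour total = 80 m; route H → C → V → N → M → H.

H → [C:9 / N:12 / V:14 / M:18] → C (9)
C → [V:5 / M:15 / N:17] → V (5)
V → [N:18 / M:20] → N (18)
N → [M:30] → M (30)
Return M→H: 18.
Total = 9 + 5 + 18 + 30 + 18 = 80.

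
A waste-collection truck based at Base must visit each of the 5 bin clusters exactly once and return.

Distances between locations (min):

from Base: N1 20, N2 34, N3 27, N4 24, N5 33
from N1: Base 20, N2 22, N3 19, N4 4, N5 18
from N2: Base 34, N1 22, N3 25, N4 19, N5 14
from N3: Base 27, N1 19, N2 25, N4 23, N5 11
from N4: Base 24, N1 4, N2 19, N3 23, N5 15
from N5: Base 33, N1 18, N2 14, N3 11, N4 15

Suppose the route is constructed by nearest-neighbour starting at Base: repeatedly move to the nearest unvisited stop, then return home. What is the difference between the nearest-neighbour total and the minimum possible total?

Base: N1=20, N4=24, N3=27, N5=33, N2=34 ⇒ N1
N1: N4=4, N5=18, N3=19, N2=22 ⇒ N4
N4: N5=15, N2=19, N3=23 ⇒ N5
N5: N3=11, N2=14 ⇒ N3
N3: N2=25 ⇒ N2
NN route Base → N1 → N4 → N5 → N3 → N2 → Base costs 109.
Optimal: Base → N1 → N4 → N2 → N5 → N3 → Base costs 95 (by enumerating all 60 distinct tours).
Excess = 109 − 95 = 14.

The nearest-neighbour route is 14 min longer than optimal.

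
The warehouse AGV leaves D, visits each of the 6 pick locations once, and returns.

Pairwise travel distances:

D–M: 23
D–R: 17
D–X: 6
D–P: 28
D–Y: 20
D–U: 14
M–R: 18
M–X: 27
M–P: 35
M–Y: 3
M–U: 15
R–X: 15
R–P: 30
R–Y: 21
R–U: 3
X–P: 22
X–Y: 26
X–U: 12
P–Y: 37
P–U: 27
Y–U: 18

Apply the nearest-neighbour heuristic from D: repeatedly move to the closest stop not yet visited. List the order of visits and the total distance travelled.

Nearest-neighbour total = 107; route D → X → U → R → M → Y → P → D.

At D the remaining stops are X 6, U 14, R 17, Y 20, M 23, P 28; go to X.
At X the remaining stops are U 12, R 15, P 22, Y 26, M 27; go to U.
At U the remaining stops are R 3, M 15, Y 18, P 27; go to R.
At R the remaining stops are M 18, Y 21, P 30; go to M.
At M the remaining stops are Y 3, P 35; go to Y.
At Y the remaining stops are P 37; go to P.
Return P→D: 28.
Total = 6 + 12 + 3 + 18 + 3 + 37 + 28 = 107.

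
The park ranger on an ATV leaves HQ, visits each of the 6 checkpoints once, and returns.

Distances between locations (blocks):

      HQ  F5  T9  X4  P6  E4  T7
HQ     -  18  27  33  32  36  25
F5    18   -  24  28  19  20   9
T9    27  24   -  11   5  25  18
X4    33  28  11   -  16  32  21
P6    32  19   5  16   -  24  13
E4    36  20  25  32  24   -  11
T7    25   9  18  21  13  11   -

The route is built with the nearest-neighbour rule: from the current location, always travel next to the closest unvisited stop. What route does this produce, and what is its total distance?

Total distance 111 blocks via the nearest-neighbour route HQ → F5 → T7 → E4 → P6 → T9 → X4 → HQ.

At HQ the remaining stops are F5 18, T7 25, T9 27, P6 32, X4 33, E4 36; go to F5.
At F5 the remaining stops are T7 9, P6 19, E4 20, T9 24, X4 28; go to T7.
At T7 the remaining stops are E4 11, P6 13, T9 18, X4 21; go to E4.
At E4 the remaining stops are P6 24, T9 25, X4 32; go to P6.
At P6 the remaining stops are T9 5, X4 16; go to T9.
At T9 the remaining stops are X4 11; go to X4.
Return X4→HQ: 33.
Total = 18 + 9 + 11 + 24 + 5 + 11 + 33 = 111.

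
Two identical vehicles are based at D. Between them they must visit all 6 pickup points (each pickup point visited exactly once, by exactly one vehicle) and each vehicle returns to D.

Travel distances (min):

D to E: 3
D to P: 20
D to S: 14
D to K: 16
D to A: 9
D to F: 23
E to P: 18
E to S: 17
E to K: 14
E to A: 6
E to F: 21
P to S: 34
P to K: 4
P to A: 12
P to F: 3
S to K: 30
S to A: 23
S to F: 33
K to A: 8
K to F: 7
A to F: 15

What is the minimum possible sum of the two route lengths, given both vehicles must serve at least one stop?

Check every non-empty split of the stops between the two vehicles; for each half take its own optimal tour:
  {E} + {P, S, K, A, F}: 6 + 71 = 77
  {P} + {E, S, K, A, F}: 40 + 71 = 111
  {E, P} + {S, K, A, F}: 41 + 71 = 112
  {S} + {E, P, K, A, F}: 28 + 47 = 75
  {E, S} + {P, K, A, F}: 34 + 47 = 81
  {P, S} + {E, K, A, F}: 68 + 47 = 115
  … (31 splits in total)
Best: vehicle 1 D → S → D = 28; vehicle 2 D → E → A → P → F → K → D = 47; combined 75.

Minimum combined distance: 75 min.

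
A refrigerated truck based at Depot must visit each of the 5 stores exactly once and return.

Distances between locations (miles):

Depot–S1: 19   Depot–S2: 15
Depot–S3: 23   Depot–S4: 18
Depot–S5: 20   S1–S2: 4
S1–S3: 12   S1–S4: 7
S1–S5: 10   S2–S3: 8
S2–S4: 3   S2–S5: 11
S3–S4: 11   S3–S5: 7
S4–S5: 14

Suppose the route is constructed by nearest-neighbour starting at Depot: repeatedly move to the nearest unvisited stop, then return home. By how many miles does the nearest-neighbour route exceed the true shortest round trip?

Excess over optimum: 1 miles.

Depot: S2=15, S4=18, S1=19, S5=20, S3=23 ⇒ S2
S2: S4=3, S1=4, S3=8, S5=11 ⇒ S4
S4: S1=7, S3=11, S5=14 ⇒ S1
S1: S5=10, S3=12 ⇒ S5
S5: S3=7 ⇒ S3
NN route Depot → S2 → S4 → S1 → S5 → S3 → Depot costs 65.
Optimal: Depot → S1 → S2 → S4 → S3 → S5 → Depot costs 64 (by enumerating all 60 distinct tours).
Excess = 65 − 64 = 1.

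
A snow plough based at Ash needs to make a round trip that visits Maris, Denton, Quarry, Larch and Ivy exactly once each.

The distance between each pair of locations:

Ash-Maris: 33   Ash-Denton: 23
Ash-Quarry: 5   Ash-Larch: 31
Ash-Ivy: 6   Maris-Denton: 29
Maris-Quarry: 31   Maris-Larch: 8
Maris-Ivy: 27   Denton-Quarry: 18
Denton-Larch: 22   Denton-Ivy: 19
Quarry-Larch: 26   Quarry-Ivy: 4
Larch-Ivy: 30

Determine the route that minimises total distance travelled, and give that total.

Minimum total distance: 86.

With 5 stops there are 5!/2 = 60 distinct round trips (a route and its reverse cost the same).
Ash - Maris - Denton - Quarry - Larch - Ivy - Ash: 33+29+18+26+30+6 = 142
Ash - Maris - Denton - Quarry - Ivy - Larch - Ash: 33+29+18+4+30+31 = 145
Ash - Maris - Denton - Larch - Quarry - Ivy - Ash: 33+29+22+26+4+6 = 120
Ash - Maris - Denton - Larch - Ivy - Quarry - Ash: 33+29+22+30+4+5 = 123
Ash - Maris - Denton - Ivy - Quarry - Larch - Ash: 33+29+19+4+26+31 = 142
Ash - Maris - Denton - Ivy - Larch - Quarry - Ash: 33+29+19+30+26+5 = 142
Ash - Maris - Quarry - Denton - Larch - Ivy - Ash: 33+31+18+22+30+6 = 140
Ash - Maris - Quarry - Denton - Ivy - Larch - Ash: 33+31+18+19+30+31 = 162
Ash - Maris - Quarry - Larch - Denton - Ivy - Ash: 33+31+26+22+19+6 = 137
Ash - Maris - Quarry - Larch - Ivy - Denton - Ash: 33+31+26+30+19+23 = 162
Ash - Maris - Quarry - Ivy - Denton - Larch - Ash: 33+31+4+19+22+31 = 140
Ash - Maris - Quarry - Ivy - Larch - Denton - Ash: 33+31+4+30+22+23 = 143
Ash - Maris - Larch - Denton - Quarry - Ivy - Ash: 33+8+22+18+4+6 = 91
Ash - Maris - Larch - Denton - Ivy - Quarry - Ash: 33+8+22+19+4+5 = 91
… (46 more)
Ash - Quarry - Denton - Larch - Maris - Ivy - Ash: 5+18+22+8+27+6 = 86  ← best
The minimum is 86.
One optimal route: Ash → Quarry → Denton → Larch → Maris → Ivy → Ash (or its reverse).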